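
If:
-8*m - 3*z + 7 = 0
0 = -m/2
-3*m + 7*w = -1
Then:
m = 0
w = -1/7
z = 7/3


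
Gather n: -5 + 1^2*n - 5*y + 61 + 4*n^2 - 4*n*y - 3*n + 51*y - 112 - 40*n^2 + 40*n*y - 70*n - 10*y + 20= -36*n^2 + n*(36*y - 72) + 36*y - 36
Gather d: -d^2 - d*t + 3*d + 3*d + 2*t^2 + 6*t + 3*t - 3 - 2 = -d^2 + d*(6 - t) + 2*t^2 + 9*t - 5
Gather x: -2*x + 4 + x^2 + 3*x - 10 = x^2 + x - 6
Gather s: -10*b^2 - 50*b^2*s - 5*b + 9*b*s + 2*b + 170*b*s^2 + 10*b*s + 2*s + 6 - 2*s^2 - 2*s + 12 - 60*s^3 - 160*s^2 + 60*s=-10*b^2 - 3*b - 60*s^3 + s^2*(170*b - 162) + s*(-50*b^2 + 19*b + 60) + 18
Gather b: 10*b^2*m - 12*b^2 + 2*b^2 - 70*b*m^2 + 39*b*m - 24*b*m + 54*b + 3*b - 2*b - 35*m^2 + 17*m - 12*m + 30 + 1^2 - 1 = b^2*(10*m - 10) + b*(-70*m^2 + 15*m + 55) - 35*m^2 + 5*m + 30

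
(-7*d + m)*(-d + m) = 7*d^2 - 8*d*m + m^2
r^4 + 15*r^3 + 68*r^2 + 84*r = r*(r + 2)*(r + 6)*(r + 7)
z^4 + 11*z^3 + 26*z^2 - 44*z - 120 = (z - 2)*(z + 2)*(z + 5)*(z + 6)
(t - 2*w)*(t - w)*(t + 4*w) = t^3 + t^2*w - 10*t*w^2 + 8*w^3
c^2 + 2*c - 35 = (c - 5)*(c + 7)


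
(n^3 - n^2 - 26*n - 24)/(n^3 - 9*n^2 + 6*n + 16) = (n^2 - 2*n - 24)/(n^2 - 10*n + 16)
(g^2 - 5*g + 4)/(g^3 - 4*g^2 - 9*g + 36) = (g - 1)/(g^2 - 9)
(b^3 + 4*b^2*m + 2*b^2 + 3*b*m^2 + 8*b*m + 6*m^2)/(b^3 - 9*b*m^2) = (b^2 + b*m + 2*b + 2*m)/(b*(b - 3*m))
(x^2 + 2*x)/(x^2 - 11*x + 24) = x*(x + 2)/(x^2 - 11*x + 24)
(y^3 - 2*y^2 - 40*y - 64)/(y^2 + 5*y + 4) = (y^2 - 6*y - 16)/(y + 1)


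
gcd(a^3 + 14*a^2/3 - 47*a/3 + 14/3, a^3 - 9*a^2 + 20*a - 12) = a - 2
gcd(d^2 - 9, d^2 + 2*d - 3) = d + 3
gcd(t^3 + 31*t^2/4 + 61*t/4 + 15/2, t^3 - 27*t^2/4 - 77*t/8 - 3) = t + 3/4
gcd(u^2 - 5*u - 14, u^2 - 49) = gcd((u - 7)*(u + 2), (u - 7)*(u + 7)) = u - 7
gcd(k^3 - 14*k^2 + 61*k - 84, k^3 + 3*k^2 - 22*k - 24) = k - 4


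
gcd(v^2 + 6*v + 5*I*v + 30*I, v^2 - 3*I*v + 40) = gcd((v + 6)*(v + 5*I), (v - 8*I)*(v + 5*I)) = v + 5*I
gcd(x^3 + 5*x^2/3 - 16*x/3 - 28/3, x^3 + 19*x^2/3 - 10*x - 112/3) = x + 2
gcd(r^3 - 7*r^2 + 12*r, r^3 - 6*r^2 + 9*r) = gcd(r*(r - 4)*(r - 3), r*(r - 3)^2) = r^2 - 3*r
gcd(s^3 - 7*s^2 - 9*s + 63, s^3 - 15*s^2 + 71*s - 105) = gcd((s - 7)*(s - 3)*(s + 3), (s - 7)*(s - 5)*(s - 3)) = s^2 - 10*s + 21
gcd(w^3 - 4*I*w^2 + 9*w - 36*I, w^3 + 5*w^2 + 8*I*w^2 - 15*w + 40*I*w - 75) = w + 3*I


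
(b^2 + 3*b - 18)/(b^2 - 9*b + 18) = (b + 6)/(b - 6)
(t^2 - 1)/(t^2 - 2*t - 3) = (t - 1)/(t - 3)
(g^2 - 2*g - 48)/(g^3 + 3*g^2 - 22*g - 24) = (g - 8)/(g^2 - 3*g - 4)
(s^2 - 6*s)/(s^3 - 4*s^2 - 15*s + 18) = s/(s^2 + 2*s - 3)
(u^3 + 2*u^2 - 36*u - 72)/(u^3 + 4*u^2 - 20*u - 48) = (u - 6)/(u - 4)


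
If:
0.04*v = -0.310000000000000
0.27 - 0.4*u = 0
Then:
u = 0.68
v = -7.75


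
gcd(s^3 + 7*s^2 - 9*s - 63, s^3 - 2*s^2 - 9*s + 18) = s^2 - 9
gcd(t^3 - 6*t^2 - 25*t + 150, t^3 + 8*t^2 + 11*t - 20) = t + 5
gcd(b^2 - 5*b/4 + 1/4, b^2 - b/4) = b - 1/4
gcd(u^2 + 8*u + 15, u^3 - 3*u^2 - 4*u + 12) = 1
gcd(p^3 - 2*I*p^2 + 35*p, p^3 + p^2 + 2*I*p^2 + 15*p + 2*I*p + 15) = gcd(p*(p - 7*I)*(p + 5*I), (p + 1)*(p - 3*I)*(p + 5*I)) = p + 5*I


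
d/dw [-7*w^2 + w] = 1 - 14*w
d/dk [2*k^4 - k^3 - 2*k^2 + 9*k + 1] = 8*k^3 - 3*k^2 - 4*k + 9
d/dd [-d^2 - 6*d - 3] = -2*d - 6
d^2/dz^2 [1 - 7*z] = 0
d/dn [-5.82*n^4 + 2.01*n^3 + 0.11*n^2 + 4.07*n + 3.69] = -23.28*n^3 + 6.03*n^2 + 0.22*n + 4.07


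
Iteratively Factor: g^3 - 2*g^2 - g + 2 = (g - 1)*(g^2 - g - 2) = (g - 1)*(g + 1)*(g - 2)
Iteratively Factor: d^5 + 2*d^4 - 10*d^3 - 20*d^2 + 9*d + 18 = (d - 3)*(d^4 + 5*d^3 + 5*d^2 - 5*d - 6) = (d - 3)*(d + 2)*(d^3 + 3*d^2 - d - 3) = (d - 3)*(d - 1)*(d + 2)*(d^2 + 4*d + 3) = (d - 3)*(d - 1)*(d + 2)*(d + 3)*(d + 1)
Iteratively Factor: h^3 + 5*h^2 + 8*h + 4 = (h + 2)*(h^2 + 3*h + 2) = (h + 1)*(h + 2)*(h + 2)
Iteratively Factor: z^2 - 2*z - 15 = (z + 3)*(z - 5)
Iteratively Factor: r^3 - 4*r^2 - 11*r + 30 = (r - 2)*(r^2 - 2*r - 15) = (r - 5)*(r - 2)*(r + 3)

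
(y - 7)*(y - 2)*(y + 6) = y^3 - 3*y^2 - 40*y + 84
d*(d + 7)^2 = d^3 + 14*d^2 + 49*d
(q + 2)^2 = q^2 + 4*q + 4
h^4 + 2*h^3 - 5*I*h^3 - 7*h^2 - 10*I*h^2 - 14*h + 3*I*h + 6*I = (h + 2)*(h - 3*I)*(h - I)^2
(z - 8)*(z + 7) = z^2 - z - 56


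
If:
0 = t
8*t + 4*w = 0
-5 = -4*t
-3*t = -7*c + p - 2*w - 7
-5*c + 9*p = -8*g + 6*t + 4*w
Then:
No Solution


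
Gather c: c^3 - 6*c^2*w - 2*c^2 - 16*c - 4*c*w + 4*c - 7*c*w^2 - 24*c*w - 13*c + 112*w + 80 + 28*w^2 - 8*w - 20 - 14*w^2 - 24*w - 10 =c^3 + c^2*(-6*w - 2) + c*(-7*w^2 - 28*w - 25) + 14*w^2 + 80*w + 50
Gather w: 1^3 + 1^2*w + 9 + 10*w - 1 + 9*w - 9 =20*w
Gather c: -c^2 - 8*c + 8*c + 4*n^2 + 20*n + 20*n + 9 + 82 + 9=-c^2 + 4*n^2 + 40*n + 100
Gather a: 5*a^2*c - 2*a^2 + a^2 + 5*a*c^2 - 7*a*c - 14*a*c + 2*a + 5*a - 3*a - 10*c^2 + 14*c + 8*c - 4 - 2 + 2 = a^2*(5*c - 1) + a*(5*c^2 - 21*c + 4) - 10*c^2 + 22*c - 4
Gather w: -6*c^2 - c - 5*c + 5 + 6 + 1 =-6*c^2 - 6*c + 12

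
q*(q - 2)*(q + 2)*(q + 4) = q^4 + 4*q^3 - 4*q^2 - 16*q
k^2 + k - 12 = (k - 3)*(k + 4)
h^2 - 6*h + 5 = (h - 5)*(h - 1)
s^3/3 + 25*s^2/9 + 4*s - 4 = (s/3 + 1)*(s - 2/3)*(s + 6)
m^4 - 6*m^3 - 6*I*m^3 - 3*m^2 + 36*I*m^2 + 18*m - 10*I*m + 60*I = (m - 6)*(m - 5*I)*(m - 2*I)*(m + I)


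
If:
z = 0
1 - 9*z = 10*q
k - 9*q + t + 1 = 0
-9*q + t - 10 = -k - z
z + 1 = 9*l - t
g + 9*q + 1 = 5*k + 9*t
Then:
No Solution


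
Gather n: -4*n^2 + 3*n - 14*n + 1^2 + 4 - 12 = -4*n^2 - 11*n - 7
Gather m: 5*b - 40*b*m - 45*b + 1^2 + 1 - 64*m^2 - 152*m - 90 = -40*b - 64*m^2 + m*(-40*b - 152) - 88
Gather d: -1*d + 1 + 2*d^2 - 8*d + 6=2*d^2 - 9*d + 7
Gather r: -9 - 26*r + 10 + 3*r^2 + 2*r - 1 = 3*r^2 - 24*r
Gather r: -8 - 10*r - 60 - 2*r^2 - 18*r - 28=-2*r^2 - 28*r - 96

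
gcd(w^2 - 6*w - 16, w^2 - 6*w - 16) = w^2 - 6*w - 16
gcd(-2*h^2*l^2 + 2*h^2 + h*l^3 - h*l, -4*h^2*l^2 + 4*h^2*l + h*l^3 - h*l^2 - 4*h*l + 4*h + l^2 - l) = l - 1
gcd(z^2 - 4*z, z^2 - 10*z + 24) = z - 4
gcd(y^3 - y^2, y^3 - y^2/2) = y^2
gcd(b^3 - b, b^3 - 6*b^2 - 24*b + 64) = 1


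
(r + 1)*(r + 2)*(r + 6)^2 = r^4 + 15*r^3 + 74*r^2 + 132*r + 72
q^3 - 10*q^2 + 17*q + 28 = (q - 7)*(q - 4)*(q + 1)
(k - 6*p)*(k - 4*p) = k^2 - 10*k*p + 24*p^2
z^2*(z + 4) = z^3 + 4*z^2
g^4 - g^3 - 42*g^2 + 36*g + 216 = (g - 6)*(g - 3)*(g + 2)*(g + 6)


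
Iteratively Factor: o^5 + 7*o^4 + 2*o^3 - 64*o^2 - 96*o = (o + 2)*(o^4 + 5*o^3 - 8*o^2 - 48*o) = (o - 3)*(o + 2)*(o^3 + 8*o^2 + 16*o) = (o - 3)*(o + 2)*(o + 4)*(o^2 + 4*o) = (o - 3)*(o + 2)*(o + 4)^2*(o)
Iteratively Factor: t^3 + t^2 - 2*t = (t + 2)*(t^2 - t) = (t - 1)*(t + 2)*(t)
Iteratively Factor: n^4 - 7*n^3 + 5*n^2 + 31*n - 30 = (n - 1)*(n^3 - 6*n^2 - n + 30) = (n - 5)*(n - 1)*(n^2 - n - 6) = (n - 5)*(n - 1)*(n + 2)*(n - 3)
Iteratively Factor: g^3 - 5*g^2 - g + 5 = (g - 1)*(g^2 - 4*g - 5) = (g - 5)*(g - 1)*(g + 1)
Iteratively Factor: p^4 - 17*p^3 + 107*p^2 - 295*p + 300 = (p - 5)*(p^3 - 12*p^2 + 47*p - 60) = (p - 5)*(p - 3)*(p^2 - 9*p + 20) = (p - 5)^2*(p - 3)*(p - 4)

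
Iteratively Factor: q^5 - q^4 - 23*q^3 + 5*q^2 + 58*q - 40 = (q - 1)*(q^4 - 23*q^2 - 18*q + 40) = (q - 1)*(q + 2)*(q^3 - 2*q^2 - 19*q + 20) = (q - 1)^2*(q + 2)*(q^2 - q - 20) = (q - 5)*(q - 1)^2*(q + 2)*(q + 4)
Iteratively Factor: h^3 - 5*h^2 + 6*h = (h - 3)*(h^2 - 2*h) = h*(h - 3)*(h - 2)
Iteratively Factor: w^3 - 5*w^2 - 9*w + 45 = (w + 3)*(w^2 - 8*w + 15) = (w - 5)*(w + 3)*(w - 3)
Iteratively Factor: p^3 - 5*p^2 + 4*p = (p - 4)*(p^2 - p) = p*(p - 4)*(p - 1)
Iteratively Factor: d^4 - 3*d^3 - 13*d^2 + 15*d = (d - 5)*(d^3 + 2*d^2 - 3*d) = (d - 5)*(d - 1)*(d^2 + 3*d) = (d - 5)*(d - 1)*(d + 3)*(d)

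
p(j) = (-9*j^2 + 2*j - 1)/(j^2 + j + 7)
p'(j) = (2 - 18*j)/(j^2 + j + 7) + (-2*j - 1)*(-9*j^2 + 2*j - 1)/(j^2 + j + 7)^2 = (-11*j^2 - 124*j + 15)/(j^4 + 2*j^3 + 15*j^2 + 14*j + 49)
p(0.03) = -0.13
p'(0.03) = 0.23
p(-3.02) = -6.80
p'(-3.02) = 1.68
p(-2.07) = -4.74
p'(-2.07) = 2.64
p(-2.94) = -6.67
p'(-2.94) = 1.76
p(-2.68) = -6.17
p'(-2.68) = 2.03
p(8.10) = -7.13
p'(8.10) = -0.26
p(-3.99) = -8.04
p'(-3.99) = 0.93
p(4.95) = -5.81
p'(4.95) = -0.65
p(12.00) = -7.81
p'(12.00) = -0.12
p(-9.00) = -9.47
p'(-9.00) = 0.04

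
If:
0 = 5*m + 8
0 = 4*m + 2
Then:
No Solution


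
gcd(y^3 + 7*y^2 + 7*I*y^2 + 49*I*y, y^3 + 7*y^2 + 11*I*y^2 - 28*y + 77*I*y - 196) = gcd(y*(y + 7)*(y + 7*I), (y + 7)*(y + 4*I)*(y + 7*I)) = y^2 + y*(7 + 7*I) + 49*I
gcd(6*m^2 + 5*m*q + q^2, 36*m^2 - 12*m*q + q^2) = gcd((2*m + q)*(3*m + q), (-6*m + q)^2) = 1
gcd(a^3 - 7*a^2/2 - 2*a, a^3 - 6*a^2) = a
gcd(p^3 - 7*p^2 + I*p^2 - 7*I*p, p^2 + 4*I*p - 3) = p + I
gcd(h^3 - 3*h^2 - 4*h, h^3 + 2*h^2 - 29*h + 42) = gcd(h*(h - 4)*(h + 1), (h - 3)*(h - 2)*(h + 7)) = 1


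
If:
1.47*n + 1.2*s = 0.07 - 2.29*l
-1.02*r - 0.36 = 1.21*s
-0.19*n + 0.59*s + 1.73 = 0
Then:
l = -2.51735233279706*s - 5.81429556423811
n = 3.10526315789474*s + 9.10526315789474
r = -1.18627450980392*s - 0.352941176470588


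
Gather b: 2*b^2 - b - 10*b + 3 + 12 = 2*b^2 - 11*b + 15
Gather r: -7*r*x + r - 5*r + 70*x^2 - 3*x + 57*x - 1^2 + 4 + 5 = r*(-7*x - 4) + 70*x^2 + 54*x + 8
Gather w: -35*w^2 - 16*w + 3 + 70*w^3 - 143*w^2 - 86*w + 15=70*w^3 - 178*w^2 - 102*w + 18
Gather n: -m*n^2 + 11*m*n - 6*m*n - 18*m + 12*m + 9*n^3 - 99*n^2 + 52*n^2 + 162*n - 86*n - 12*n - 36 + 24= -6*m + 9*n^3 + n^2*(-m - 47) + n*(5*m + 64) - 12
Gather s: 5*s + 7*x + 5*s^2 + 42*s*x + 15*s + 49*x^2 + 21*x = 5*s^2 + s*(42*x + 20) + 49*x^2 + 28*x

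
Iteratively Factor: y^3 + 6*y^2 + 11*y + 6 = (y + 1)*(y^2 + 5*y + 6) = (y + 1)*(y + 2)*(y + 3)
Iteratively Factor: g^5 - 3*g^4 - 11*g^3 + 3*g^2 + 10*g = (g - 5)*(g^4 + 2*g^3 - g^2 - 2*g) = (g - 5)*(g - 1)*(g^3 + 3*g^2 + 2*g) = g*(g - 5)*(g - 1)*(g^2 + 3*g + 2) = g*(g - 5)*(g - 1)*(g + 2)*(g + 1)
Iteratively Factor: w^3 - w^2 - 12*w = (w)*(w^2 - w - 12) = w*(w - 4)*(w + 3)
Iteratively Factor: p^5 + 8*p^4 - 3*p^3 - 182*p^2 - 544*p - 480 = (p - 5)*(p^4 + 13*p^3 + 62*p^2 + 128*p + 96) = (p - 5)*(p + 4)*(p^3 + 9*p^2 + 26*p + 24) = (p - 5)*(p + 2)*(p + 4)*(p^2 + 7*p + 12) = (p - 5)*(p + 2)*(p + 3)*(p + 4)*(p + 4)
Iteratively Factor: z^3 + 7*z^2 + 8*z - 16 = (z + 4)*(z^2 + 3*z - 4) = (z + 4)^2*(z - 1)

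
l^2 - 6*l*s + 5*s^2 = (l - 5*s)*(l - s)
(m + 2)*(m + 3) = m^2 + 5*m + 6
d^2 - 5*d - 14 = (d - 7)*(d + 2)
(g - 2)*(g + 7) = g^2 + 5*g - 14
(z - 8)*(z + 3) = z^2 - 5*z - 24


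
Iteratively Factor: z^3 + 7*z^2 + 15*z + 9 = (z + 3)*(z^2 + 4*z + 3) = (z + 3)^2*(z + 1)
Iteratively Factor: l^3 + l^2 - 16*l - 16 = (l + 1)*(l^2 - 16) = (l + 1)*(l + 4)*(l - 4)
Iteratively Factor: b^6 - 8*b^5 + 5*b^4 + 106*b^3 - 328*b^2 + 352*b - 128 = (b - 2)*(b^5 - 6*b^4 - 7*b^3 + 92*b^2 - 144*b + 64) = (b - 4)*(b - 2)*(b^4 - 2*b^3 - 15*b^2 + 32*b - 16) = (b - 4)*(b - 2)*(b - 1)*(b^3 - b^2 - 16*b + 16) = (b - 4)*(b - 2)*(b - 1)*(b + 4)*(b^2 - 5*b + 4) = (b - 4)^2*(b - 2)*(b - 1)*(b + 4)*(b - 1)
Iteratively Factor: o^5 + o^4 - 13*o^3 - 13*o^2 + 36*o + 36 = (o + 3)*(o^4 - 2*o^3 - 7*o^2 + 8*o + 12) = (o - 2)*(o + 3)*(o^3 - 7*o - 6) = (o - 2)*(o + 2)*(o + 3)*(o^2 - 2*o - 3) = (o - 2)*(o + 1)*(o + 2)*(o + 3)*(o - 3)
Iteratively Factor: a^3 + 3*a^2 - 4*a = (a + 4)*(a^2 - a) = a*(a + 4)*(a - 1)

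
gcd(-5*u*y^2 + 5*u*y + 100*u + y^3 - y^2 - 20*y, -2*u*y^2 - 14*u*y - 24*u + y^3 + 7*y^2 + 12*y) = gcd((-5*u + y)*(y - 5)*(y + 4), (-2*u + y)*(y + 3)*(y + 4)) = y + 4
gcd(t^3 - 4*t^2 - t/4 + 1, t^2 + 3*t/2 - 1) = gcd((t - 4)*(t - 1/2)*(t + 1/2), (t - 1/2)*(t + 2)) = t - 1/2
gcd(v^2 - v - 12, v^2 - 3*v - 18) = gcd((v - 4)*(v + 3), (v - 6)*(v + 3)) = v + 3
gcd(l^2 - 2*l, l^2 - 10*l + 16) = l - 2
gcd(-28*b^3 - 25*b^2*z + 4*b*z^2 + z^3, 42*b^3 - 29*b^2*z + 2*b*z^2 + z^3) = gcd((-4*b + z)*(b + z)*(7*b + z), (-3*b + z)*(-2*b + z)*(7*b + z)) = 7*b + z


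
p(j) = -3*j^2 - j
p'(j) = -6*j - 1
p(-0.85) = -1.32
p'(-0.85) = 4.10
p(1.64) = -9.71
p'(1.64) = -10.84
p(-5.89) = -98.19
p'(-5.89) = 34.34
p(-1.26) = -3.50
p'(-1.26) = 6.56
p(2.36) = -19.07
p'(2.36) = -15.16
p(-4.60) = -58.88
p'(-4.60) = 26.60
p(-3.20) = -27.52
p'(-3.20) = 18.20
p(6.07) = -116.60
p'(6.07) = -37.42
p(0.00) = 0.00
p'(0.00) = -1.00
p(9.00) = -252.00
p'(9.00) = -55.00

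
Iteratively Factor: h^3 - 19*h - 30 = (h + 2)*(h^2 - 2*h - 15) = (h + 2)*(h + 3)*(h - 5)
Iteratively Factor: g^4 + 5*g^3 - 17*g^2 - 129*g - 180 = (g - 5)*(g^3 + 10*g^2 + 33*g + 36) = (g - 5)*(g + 3)*(g^2 + 7*g + 12) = (g - 5)*(g + 3)*(g + 4)*(g + 3)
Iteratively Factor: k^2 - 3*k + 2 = (k - 1)*(k - 2)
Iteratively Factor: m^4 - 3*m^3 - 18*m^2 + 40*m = (m)*(m^3 - 3*m^2 - 18*m + 40) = m*(m - 2)*(m^2 - m - 20) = m*(m - 5)*(m - 2)*(m + 4)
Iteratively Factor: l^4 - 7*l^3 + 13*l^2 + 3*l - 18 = (l + 1)*(l^3 - 8*l^2 + 21*l - 18) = (l - 3)*(l + 1)*(l^2 - 5*l + 6) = (l - 3)^2*(l + 1)*(l - 2)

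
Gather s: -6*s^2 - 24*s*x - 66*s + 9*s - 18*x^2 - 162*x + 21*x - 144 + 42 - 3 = -6*s^2 + s*(-24*x - 57) - 18*x^2 - 141*x - 105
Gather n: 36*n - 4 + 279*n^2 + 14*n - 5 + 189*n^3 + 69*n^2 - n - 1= 189*n^3 + 348*n^2 + 49*n - 10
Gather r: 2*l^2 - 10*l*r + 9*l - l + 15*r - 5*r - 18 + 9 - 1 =2*l^2 + 8*l + r*(10 - 10*l) - 10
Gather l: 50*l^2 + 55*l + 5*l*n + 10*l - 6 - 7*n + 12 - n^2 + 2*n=50*l^2 + l*(5*n + 65) - n^2 - 5*n + 6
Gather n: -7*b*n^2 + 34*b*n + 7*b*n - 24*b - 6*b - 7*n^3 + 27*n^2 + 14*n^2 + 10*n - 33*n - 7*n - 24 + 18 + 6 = -30*b - 7*n^3 + n^2*(41 - 7*b) + n*(41*b - 30)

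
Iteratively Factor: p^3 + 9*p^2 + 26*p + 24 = (p + 4)*(p^2 + 5*p + 6) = (p + 3)*(p + 4)*(p + 2)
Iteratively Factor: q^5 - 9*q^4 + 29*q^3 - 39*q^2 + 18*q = (q - 3)*(q^4 - 6*q^3 + 11*q^2 - 6*q) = (q - 3)*(q - 2)*(q^3 - 4*q^2 + 3*q) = (q - 3)*(q - 2)*(q - 1)*(q^2 - 3*q) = (q - 3)^2*(q - 2)*(q - 1)*(q)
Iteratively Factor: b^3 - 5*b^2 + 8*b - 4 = (b - 1)*(b^2 - 4*b + 4) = (b - 2)*(b - 1)*(b - 2)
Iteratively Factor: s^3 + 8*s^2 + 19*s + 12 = (s + 4)*(s^2 + 4*s + 3) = (s + 3)*(s + 4)*(s + 1)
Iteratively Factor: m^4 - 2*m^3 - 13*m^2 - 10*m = (m - 5)*(m^3 + 3*m^2 + 2*m) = (m - 5)*(m + 2)*(m^2 + m) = (m - 5)*(m + 1)*(m + 2)*(m)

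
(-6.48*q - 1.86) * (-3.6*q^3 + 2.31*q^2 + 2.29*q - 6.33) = 23.328*q^4 - 8.2728*q^3 - 19.1358*q^2 + 36.759*q + 11.7738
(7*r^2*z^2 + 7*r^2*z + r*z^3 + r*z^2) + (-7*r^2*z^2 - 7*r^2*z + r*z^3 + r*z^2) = 2*r*z^3 + 2*r*z^2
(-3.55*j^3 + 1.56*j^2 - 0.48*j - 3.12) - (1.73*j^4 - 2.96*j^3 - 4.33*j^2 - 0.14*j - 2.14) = -1.73*j^4 - 0.59*j^3 + 5.89*j^2 - 0.34*j - 0.98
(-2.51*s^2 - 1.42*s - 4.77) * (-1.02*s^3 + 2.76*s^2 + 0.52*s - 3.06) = 2.5602*s^5 - 5.4792*s^4 - 0.359*s^3 - 6.223*s^2 + 1.8648*s + 14.5962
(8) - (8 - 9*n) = 9*n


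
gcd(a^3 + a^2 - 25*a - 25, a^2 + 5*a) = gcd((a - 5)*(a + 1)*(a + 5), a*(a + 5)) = a + 5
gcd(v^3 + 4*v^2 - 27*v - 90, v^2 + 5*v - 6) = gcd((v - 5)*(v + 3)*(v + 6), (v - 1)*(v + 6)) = v + 6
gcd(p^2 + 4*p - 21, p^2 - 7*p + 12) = p - 3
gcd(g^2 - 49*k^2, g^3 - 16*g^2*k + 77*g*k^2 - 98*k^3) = g - 7*k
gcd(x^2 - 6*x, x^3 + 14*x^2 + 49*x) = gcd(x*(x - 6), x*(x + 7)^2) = x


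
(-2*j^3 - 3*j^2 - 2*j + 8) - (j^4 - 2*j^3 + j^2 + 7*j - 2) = -j^4 - 4*j^2 - 9*j + 10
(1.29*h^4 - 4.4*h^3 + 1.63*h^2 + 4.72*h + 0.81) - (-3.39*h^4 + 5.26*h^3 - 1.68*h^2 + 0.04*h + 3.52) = 4.68*h^4 - 9.66*h^3 + 3.31*h^2 + 4.68*h - 2.71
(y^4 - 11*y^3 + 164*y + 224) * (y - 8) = y^5 - 19*y^4 + 88*y^3 + 164*y^2 - 1088*y - 1792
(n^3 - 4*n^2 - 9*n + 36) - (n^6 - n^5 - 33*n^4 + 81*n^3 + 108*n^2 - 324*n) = -n^6 + n^5 + 33*n^4 - 80*n^3 - 112*n^2 + 315*n + 36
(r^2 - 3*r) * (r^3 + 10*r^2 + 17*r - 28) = r^5 + 7*r^4 - 13*r^3 - 79*r^2 + 84*r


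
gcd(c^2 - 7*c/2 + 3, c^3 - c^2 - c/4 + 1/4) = 1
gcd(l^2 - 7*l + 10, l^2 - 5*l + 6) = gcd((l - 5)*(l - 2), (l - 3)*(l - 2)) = l - 2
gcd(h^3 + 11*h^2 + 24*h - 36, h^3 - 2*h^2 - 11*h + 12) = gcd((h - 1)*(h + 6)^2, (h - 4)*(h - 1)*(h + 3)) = h - 1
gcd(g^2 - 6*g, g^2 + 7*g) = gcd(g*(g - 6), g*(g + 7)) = g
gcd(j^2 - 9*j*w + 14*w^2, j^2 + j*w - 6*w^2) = -j + 2*w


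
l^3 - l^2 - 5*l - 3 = (l - 3)*(l + 1)^2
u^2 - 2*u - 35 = (u - 7)*(u + 5)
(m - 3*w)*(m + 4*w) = m^2 + m*w - 12*w^2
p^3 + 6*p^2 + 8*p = p*(p + 2)*(p + 4)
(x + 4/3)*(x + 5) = x^2 + 19*x/3 + 20/3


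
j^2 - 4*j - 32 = (j - 8)*(j + 4)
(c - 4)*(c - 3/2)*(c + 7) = c^3 + 3*c^2/2 - 65*c/2 + 42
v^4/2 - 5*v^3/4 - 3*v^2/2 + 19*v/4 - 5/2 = (v/2 + 1)*(v - 5/2)*(v - 1)^2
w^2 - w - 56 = (w - 8)*(w + 7)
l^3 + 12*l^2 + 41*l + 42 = (l + 2)*(l + 3)*(l + 7)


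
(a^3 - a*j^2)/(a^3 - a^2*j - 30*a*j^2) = (-a^2 + j^2)/(-a^2 + a*j + 30*j^2)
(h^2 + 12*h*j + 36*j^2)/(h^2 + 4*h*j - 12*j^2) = (h + 6*j)/(h - 2*j)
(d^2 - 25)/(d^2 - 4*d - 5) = (d + 5)/(d + 1)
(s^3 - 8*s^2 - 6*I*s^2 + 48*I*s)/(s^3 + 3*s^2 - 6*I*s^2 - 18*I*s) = (s - 8)/(s + 3)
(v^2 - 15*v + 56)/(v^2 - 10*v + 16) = (v - 7)/(v - 2)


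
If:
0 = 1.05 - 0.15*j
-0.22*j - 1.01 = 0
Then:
No Solution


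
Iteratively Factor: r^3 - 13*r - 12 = (r - 4)*(r^2 + 4*r + 3) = (r - 4)*(r + 1)*(r + 3)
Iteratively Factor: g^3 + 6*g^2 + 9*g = (g + 3)*(g^2 + 3*g) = g*(g + 3)*(g + 3)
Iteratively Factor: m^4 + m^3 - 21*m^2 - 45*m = (m + 3)*(m^3 - 2*m^2 - 15*m) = m*(m + 3)*(m^2 - 2*m - 15) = m*(m + 3)^2*(m - 5)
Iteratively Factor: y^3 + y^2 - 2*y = (y + 2)*(y^2 - y) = y*(y + 2)*(y - 1)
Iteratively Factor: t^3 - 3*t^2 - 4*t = (t + 1)*(t^2 - 4*t) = t*(t + 1)*(t - 4)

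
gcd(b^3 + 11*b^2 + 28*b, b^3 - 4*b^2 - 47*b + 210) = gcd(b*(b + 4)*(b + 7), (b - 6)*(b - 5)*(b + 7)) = b + 7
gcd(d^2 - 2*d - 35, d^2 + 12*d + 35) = d + 5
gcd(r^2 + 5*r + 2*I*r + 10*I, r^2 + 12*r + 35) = r + 5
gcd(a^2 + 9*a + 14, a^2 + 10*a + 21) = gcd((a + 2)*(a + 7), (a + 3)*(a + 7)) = a + 7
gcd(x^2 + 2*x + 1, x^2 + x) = x + 1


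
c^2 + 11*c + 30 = (c + 5)*(c + 6)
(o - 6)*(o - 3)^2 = o^3 - 12*o^2 + 45*o - 54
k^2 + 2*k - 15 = (k - 3)*(k + 5)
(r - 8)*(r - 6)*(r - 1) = r^3 - 15*r^2 + 62*r - 48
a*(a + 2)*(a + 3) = a^3 + 5*a^2 + 6*a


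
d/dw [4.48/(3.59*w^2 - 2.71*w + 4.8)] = (12.1408 - 32.1664*w)/(3.59*w^2 - 2.71*w + 4.8)^2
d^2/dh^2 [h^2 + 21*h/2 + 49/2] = 2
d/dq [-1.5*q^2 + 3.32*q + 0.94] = 3.32 - 3.0*q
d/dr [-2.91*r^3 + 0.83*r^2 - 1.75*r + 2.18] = -8.73*r^2 + 1.66*r - 1.75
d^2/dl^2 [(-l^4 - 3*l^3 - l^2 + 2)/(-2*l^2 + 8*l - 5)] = 2*(4*l^6 - 48*l^5 + 222*l^4 - 142*l^3 - 264*l^2 + 321*l - 83)/(8*l^6 - 96*l^5 + 444*l^4 - 992*l^3 + 1110*l^2 - 600*l + 125)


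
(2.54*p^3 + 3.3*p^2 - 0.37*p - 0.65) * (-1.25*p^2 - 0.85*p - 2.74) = -3.175*p^5 - 6.284*p^4 - 9.3021*p^3 - 7.915*p^2 + 1.5663*p + 1.781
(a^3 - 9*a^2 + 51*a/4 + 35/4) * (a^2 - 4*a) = a^5 - 13*a^4 + 195*a^3/4 - 169*a^2/4 - 35*a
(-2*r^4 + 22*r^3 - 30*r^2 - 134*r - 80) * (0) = 0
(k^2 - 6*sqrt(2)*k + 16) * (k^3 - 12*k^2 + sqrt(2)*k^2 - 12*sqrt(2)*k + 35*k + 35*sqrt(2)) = k^5 - 12*k^4 - 5*sqrt(2)*k^4 + 39*k^3 + 60*sqrt(2)*k^3 - 159*sqrt(2)*k^2 - 48*k^2 - 192*sqrt(2)*k + 140*k + 560*sqrt(2)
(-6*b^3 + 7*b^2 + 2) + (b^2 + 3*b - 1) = -6*b^3 + 8*b^2 + 3*b + 1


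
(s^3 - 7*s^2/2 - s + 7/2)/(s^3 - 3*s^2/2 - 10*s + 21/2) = (s + 1)/(s + 3)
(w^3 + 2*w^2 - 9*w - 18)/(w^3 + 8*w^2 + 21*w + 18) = (w - 3)/(w + 3)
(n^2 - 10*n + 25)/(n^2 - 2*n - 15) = (n - 5)/(n + 3)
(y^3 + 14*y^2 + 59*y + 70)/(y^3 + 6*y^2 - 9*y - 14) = (y^2 + 7*y + 10)/(y^2 - y - 2)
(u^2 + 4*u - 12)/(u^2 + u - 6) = (u + 6)/(u + 3)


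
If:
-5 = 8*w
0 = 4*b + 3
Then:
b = -3/4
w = -5/8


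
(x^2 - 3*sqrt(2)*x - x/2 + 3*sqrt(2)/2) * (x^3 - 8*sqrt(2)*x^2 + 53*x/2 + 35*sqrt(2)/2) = x^5 - 11*sqrt(2)*x^4 - x^4/2 + 11*sqrt(2)*x^3/2 + 149*x^3/2 - 62*sqrt(2)*x^2 - 149*x^2/4 - 105*x + 31*sqrt(2)*x + 105/2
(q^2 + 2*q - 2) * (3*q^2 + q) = 3*q^4 + 7*q^3 - 4*q^2 - 2*q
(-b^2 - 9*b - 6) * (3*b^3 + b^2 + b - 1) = -3*b^5 - 28*b^4 - 28*b^3 - 14*b^2 + 3*b + 6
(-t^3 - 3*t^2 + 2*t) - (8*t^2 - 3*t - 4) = -t^3 - 11*t^2 + 5*t + 4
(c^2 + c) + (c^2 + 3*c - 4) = 2*c^2 + 4*c - 4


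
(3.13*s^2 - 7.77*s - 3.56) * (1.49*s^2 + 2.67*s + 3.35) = 4.6637*s^4 - 3.2202*s^3 - 15.5648*s^2 - 35.5347*s - 11.926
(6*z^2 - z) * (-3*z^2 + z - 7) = -18*z^4 + 9*z^3 - 43*z^2 + 7*z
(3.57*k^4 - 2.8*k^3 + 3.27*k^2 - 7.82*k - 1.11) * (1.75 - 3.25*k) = -11.6025*k^5 + 15.3475*k^4 - 15.5275*k^3 + 31.1375*k^2 - 10.0775*k - 1.9425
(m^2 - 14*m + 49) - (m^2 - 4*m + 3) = 46 - 10*m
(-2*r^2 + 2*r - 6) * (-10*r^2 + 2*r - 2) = 20*r^4 - 24*r^3 + 68*r^2 - 16*r + 12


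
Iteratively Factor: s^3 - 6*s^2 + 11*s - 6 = (s - 1)*(s^2 - 5*s + 6) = (s - 3)*(s - 1)*(s - 2)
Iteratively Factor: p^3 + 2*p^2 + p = (p)*(p^2 + 2*p + 1) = p*(p + 1)*(p + 1)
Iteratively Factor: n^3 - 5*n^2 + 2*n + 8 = (n - 4)*(n^2 - n - 2) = (n - 4)*(n + 1)*(n - 2)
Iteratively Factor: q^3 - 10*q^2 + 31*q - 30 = (q - 5)*(q^2 - 5*q + 6) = (q - 5)*(q - 3)*(q - 2)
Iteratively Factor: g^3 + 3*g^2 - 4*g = (g - 1)*(g^2 + 4*g) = g*(g - 1)*(g + 4)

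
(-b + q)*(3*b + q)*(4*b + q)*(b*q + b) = -12*b^4*q - 12*b^4 + 5*b^3*q^2 + 5*b^3*q + 6*b^2*q^3 + 6*b^2*q^2 + b*q^4 + b*q^3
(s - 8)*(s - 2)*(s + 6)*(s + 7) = s^4 + 3*s^3 - 72*s^2 - 212*s + 672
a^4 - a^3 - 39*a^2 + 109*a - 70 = (a - 5)*(a - 2)*(a - 1)*(a + 7)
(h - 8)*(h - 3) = h^2 - 11*h + 24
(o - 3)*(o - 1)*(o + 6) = o^3 + 2*o^2 - 21*o + 18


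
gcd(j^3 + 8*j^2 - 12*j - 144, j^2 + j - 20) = j - 4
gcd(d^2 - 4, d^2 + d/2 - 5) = d - 2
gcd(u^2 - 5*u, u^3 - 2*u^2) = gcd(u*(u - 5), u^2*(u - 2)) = u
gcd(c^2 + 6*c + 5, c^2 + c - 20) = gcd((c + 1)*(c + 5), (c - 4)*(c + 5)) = c + 5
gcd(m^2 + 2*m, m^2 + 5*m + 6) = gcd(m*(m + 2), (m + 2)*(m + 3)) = m + 2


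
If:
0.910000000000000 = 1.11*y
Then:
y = 0.82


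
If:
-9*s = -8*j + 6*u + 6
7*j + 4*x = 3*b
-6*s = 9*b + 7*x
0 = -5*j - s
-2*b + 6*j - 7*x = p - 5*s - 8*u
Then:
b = 169*x/27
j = 19*x/9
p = 806*x/9 - 8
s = -95*x/9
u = 1007*x/54 - 1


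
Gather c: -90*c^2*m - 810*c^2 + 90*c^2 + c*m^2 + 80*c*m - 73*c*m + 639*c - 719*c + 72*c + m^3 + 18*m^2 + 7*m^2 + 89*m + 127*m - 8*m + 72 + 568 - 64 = c^2*(-90*m - 720) + c*(m^2 + 7*m - 8) + m^3 + 25*m^2 + 208*m + 576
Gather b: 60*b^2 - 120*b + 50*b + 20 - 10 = 60*b^2 - 70*b + 10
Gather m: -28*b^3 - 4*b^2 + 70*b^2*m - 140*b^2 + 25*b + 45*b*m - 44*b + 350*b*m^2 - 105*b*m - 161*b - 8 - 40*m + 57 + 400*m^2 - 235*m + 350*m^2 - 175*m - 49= -28*b^3 - 144*b^2 - 180*b + m^2*(350*b + 750) + m*(70*b^2 - 60*b - 450)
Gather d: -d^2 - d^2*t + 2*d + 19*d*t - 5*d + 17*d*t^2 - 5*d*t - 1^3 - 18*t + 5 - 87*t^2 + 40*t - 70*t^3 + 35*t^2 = d^2*(-t - 1) + d*(17*t^2 + 14*t - 3) - 70*t^3 - 52*t^2 + 22*t + 4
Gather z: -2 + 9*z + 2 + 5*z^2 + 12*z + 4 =5*z^2 + 21*z + 4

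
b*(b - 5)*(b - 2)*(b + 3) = b^4 - 4*b^3 - 11*b^2 + 30*b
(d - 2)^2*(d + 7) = d^3 + 3*d^2 - 24*d + 28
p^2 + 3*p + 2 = (p + 1)*(p + 2)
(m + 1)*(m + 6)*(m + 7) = m^3 + 14*m^2 + 55*m + 42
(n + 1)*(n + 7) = n^2 + 8*n + 7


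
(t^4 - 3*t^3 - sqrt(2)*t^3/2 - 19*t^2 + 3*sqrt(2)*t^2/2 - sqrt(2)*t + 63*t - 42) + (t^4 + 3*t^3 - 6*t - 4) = 2*t^4 - sqrt(2)*t^3/2 - 19*t^2 + 3*sqrt(2)*t^2/2 - sqrt(2)*t + 57*t - 46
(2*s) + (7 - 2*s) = 7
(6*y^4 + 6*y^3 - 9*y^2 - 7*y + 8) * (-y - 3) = -6*y^5 - 24*y^4 - 9*y^3 + 34*y^2 + 13*y - 24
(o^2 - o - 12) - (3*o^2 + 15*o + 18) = -2*o^2 - 16*o - 30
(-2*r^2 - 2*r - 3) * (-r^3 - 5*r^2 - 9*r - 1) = 2*r^5 + 12*r^4 + 31*r^3 + 35*r^2 + 29*r + 3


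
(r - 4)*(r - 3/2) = r^2 - 11*r/2 + 6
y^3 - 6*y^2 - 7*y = y*(y - 7)*(y + 1)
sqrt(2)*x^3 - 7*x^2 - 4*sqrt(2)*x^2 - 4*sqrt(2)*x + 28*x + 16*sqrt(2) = (x - 4)*(x - 4*sqrt(2))*(sqrt(2)*x + 1)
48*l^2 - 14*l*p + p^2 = (-8*l + p)*(-6*l + p)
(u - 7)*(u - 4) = u^2 - 11*u + 28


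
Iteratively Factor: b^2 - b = (b)*(b - 1)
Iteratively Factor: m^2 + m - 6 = (m + 3)*(m - 2)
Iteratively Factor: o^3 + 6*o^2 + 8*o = (o + 4)*(o^2 + 2*o) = o*(o + 4)*(o + 2)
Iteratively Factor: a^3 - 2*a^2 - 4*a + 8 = (a - 2)*(a^2 - 4) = (a - 2)^2*(a + 2)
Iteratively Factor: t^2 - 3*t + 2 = (t - 1)*(t - 2)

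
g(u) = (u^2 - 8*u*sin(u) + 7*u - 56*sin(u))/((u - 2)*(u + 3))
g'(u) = (-8*u*cos(u) + 2*u - 8*sin(u) - 56*cos(u) + 7)/((u - 2)*(u + 3)) - (u^2 - 8*u*sin(u) + 7*u - 56*sin(u))/((u - 2)*(u + 3)^2) - (u^2 - 8*u*sin(u) + 7*u - 56*sin(u))/((u - 2)^2*(u + 3)) = 2*(-4*u^3*cos(u) + 4*u^2*sin(u) - 32*u^2*cos(u) - 3*u^2 + 56*u*sin(u) - 4*u*cos(u) - 6*u + 52*sin(u) + 168*cos(u) - 21)/(u^4 + 2*u^3 - 11*u^2 - 12*u + 36)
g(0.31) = 2.78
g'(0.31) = 9.84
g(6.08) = 2.72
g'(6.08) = -3.17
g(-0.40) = -2.87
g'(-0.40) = 6.21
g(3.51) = 6.83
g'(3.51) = 4.12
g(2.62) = -3.77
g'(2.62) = 28.27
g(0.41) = 3.80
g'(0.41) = 10.45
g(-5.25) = -1.30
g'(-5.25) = -1.83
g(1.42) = 21.31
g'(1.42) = 35.12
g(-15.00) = 0.38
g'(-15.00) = -0.27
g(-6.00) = -0.34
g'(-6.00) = -0.78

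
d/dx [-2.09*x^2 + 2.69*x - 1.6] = 2.69 - 4.18*x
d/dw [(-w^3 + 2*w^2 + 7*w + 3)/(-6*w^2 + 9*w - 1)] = (6*w^4 - 18*w^3 + 63*w^2 + 32*w - 34)/(36*w^4 - 108*w^3 + 93*w^2 - 18*w + 1)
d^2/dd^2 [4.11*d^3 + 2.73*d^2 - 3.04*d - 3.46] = 24.66*d + 5.46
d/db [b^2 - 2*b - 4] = 2*b - 2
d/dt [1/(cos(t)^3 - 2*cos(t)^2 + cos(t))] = (-sin(t)/cos(t)^2 + 3*tan(t))/(cos(t) - 1)^3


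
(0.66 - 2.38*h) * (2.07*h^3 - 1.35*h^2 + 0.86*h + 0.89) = -4.9266*h^4 + 4.5792*h^3 - 2.9378*h^2 - 1.5506*h + 0.5874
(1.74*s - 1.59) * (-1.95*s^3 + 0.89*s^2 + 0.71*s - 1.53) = -3.393*s^4 + 4.6491*s^3 - 0.1797*s^2 - 3.7911*s + 2.4327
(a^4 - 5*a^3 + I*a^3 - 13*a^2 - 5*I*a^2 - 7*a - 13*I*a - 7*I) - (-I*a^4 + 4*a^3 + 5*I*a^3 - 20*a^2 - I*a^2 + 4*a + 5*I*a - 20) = a^4 + I*a^4 - 9*a^3 - 4*I*a^3 + 7*a^2 - 4*I*a^2 - 11*a - 18*I*a + 20 - 7*I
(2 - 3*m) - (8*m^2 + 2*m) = -8*m^2 - 5*m + 2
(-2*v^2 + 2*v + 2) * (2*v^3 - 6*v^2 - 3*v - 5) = -4*v^5 + 16*v^4 - 2*v^3 - 8*v^2 - 16*v - 10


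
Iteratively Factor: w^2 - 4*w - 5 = (w - 5)*(w + 1)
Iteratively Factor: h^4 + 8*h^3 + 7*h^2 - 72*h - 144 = (h + 4)*(h^3 + 4*h^2 - 9*h - 36) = (h - 3)*(h + 4)*(h^2 + 7*h + 12) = (h - 3)*(h + 3)*(h + 4)*(h + 4)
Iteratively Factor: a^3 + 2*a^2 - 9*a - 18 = (a + 2)*(a^2 - 9) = (a + 2)*(a + 3)*(a - 3)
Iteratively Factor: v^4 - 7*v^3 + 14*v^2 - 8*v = (v - 2)*(v^3 - 5*v^2 + 4*v) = (v - 4)*(v - 2)*(v^2 - v) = v*(v - 4)*(v - 2)*(v - 1)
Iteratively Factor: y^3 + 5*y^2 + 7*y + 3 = (y + 1)*(y^2 + 4*y + 3) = (y + 1)*(y + 3)*(y + 1)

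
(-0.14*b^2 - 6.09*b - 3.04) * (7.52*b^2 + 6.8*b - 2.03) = -1.0528*b^4 - 46.7488*b^3 - 63.9886*b^2 - 8.3093*b + 6.1712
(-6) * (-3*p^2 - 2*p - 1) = 18*p^2 + 12*p + 6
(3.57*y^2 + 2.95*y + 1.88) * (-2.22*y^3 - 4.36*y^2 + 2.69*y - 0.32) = -7.9254*y^5 - 22.1142*y^4 - 7.4323*y^3 - 1.4037*y^2 + 4.1132*y - 0.6016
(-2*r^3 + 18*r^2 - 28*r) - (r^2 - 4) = -2*r^3 + 17*r^2 - 28*r + 4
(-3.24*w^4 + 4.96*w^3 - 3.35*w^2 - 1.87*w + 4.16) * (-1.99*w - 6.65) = 6.4476*w^5 + 11.6756*w^4 - 26.3175*w^3 + 25.9988*w^2 + 4.1571*w - 27.664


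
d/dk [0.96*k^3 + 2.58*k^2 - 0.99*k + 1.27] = 2.88*k^2 + 5.16*k - 0.99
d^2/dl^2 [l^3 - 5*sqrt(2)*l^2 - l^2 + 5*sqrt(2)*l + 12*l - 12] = 6*l - 10*sqrt(2) - 2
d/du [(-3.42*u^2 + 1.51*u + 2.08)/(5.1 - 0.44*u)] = (1.5048*u^2 - 34.884*u + 8.6162)/(0.1936*u^2 - 4.488*u + 26.01)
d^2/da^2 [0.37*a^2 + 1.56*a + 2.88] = 0.740000000000000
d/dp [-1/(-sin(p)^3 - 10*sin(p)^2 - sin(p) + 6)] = (-20*sin(p) + 3*cos(p)^2 - 4)*cos(p)/(sin(p)^3 + 10*sin(p)^2 + sin(p) - 6)^2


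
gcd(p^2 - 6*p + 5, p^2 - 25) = p - 5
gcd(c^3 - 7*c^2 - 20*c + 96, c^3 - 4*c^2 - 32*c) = c^2 - 4*c - 32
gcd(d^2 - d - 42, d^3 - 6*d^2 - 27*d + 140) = d - 7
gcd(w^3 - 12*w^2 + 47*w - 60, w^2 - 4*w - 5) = w - 5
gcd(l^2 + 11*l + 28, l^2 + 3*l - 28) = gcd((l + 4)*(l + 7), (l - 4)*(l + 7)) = l + 7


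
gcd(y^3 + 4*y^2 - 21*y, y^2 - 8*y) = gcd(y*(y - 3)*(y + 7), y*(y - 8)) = y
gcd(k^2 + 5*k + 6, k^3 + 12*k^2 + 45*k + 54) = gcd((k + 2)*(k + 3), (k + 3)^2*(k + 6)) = k + 3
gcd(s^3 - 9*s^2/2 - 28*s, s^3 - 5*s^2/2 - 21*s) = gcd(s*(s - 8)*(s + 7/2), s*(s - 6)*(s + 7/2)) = s^2 + 7*s/2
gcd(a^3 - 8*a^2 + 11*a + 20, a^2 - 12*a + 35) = a - 5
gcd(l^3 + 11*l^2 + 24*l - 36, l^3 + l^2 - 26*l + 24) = l^2 + 5*l - 6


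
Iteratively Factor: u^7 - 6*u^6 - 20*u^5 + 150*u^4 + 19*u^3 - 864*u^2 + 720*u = (u + 4)*(u^6 - 10*u^5 + 20*u^4 + 70*u^3 - 261*u^2 + 180*u) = (u - 1)*(u + 4)*(u^5 - 9*u^4 + 11*u^3 + 81*u^2 - 180*u) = (u - 3)*(u - 1)*(u + 4)*(u^4 - 6*u^3 - 7*u^2 + 60*u) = (u - 3)*(u - 1)*(u + 3)*(u + 4)*(u^3 - 9*u^2 + 20*u) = (u - 5)*(u - 3)*(u - 1)*(u + 3)*(u + 4)*(u^2 - 4*u) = (u - 5)*(u - 4)*(u - 3)*(u - 1)*(u + 3)*(u + 4)*(u)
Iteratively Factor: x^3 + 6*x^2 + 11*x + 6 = (x + 1)*(x^2 + 5*x + 6) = (x + 1)*(x + 3)*(x + 2)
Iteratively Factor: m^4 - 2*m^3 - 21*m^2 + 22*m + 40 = (m - 5)*(m^3 + 3*m^2 - 6*m - 8) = (m - 5)*(m + 4)*(m^2 - m - 2) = (m - 5)*(m - 2)*(m + 4)*(m + 1)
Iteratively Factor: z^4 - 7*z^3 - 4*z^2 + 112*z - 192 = (z - 4)*(z^3 - 3*z^2 - 16*z + 48) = (z - 4)*(z + 4)*(z^2 - 7*z + 12) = (z - 4)^2*(z + 4)*(z - 3)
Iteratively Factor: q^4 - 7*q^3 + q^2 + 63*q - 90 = (q + 3)*(q^3 - 10*q^2 + 31*q - 30) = (q - 3)*(q + 3)*(q^2 - 7*q + 10) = (q - 5)*(q - 3)*(q + 3)*(q - 2)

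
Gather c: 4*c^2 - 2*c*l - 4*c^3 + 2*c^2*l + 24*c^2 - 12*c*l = -4*c^3 + c^2*(2*l + 28) - 14*c*l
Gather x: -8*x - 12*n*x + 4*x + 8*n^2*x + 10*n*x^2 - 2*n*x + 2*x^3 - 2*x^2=2*x^3 + x^2*(10*n - 2) + x*(8*n^2 - 14*n - 4)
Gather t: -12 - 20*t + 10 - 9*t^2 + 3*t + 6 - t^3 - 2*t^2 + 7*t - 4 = -t^3 - 11*t^2 - 10*t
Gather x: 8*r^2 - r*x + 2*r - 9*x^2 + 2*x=8*r^2 + 2*r - 9*x^2 + x*(2 - r)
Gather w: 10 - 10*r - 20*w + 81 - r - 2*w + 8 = -11*r - 22*w + 99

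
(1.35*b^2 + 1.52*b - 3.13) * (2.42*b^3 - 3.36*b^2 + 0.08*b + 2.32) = 3.267*b^5 - 0.857600000000001*b^4 - 12.5738*b^3 + 13.7704*b^2 + 3.276*b - 7.2616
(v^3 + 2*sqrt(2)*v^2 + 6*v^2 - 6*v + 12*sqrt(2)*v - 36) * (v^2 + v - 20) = v^5 + 2*sqrt(2)*v^4 + 7*v^4 - 20*v^3 + 14*sqrt(2)*v^3 - 162*v^2 - 28*sqrt(2)*v^2 - 240*sqrt(2)*v + 84*v + 720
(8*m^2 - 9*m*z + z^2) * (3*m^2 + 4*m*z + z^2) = 24*m^4 + 5*m^3*z - 25*m^2*z^2 - 5*m*z^3 + z^4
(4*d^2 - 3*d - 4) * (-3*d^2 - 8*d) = -12*d^4 - 23*d^3 + 36*d^2 + 32*d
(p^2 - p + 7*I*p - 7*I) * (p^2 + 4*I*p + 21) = p^4 - p^3 + 11*I*p^3 - 7*p^2 - 11*I*p^2 + 7*p + 147*I*p - 147*I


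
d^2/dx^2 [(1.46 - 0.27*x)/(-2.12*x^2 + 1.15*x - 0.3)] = ((6.8114 - 3.4344*x)*(2.12*x^2 - 1.15*x + 0.3) + (0.27*x - 1.46)*(4.24*x - 1.15)*(8.48*x - 2.3))/(2.12*x^2 - 1.15*x + 0.3)^3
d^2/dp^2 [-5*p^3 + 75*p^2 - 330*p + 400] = 150 - 30*p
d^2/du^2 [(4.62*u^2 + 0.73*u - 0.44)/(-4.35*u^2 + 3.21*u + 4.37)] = (-156.64959*u^3 - 476.98794*u^2 - 120.12525*u - 130.178946)/(82.312875*u^6 - 182.223675*u^5 - 113.60547*u^4 + 333.046809*u^3 + 114.127794*u^2 - 183.903147*u - 83.453453)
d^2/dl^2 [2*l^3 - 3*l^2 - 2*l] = 12*l - 6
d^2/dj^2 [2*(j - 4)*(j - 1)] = 4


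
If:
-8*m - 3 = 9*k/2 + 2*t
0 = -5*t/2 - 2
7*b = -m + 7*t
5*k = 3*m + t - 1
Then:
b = -3007/3745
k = -186/535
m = 11/535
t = -4/5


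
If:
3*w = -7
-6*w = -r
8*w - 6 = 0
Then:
No Solution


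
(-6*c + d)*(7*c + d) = -42*c^2 + c*d + d^2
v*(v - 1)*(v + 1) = v^3 - v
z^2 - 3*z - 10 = (z - 5)*(z + 2)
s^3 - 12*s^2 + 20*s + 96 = (s - 8)*(s - 6)*(s + 2)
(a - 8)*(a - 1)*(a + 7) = a^3 - 2*a^2 - 55*a + 56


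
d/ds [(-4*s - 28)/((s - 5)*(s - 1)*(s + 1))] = 8*(s^3 + 8*s^2 - 35*s - 6)/(s^6 - 10*s^5 + 23*s^4 + 20*s^3 - 49*s^2 - 10*s + 25)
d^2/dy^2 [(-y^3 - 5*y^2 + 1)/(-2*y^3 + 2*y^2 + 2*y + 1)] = 6*(8*y^6 + 4*y^5 + 16*y^4 + 28*y^3 - 8*y^2 - 5*y + 1)/(8*y^9 - 24*y^8 + 28*y^6 + 24*y^5 - 12*y^4 - 26*y^3 - 18*y^2 - 6*y - 1)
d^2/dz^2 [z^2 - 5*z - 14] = 2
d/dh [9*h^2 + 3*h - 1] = 18*h + 3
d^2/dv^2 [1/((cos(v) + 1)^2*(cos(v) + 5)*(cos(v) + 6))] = (-1647*(1 - cos(v)^2)^2 + 20*sin(v)^6 + 4*cos(v)^6 - 267*cos(v)^5 - 3677*cos(v)^3 - 3913*cos(v)^2 + 8564*cos(v) + 8529)/((cos(v) + 1)^4*(cos(v) + 5)^3*(cos(v) + 6)^3)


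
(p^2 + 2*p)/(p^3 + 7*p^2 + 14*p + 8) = p/(p^2 + 5*p + 4)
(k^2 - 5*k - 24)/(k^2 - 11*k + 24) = (k + 3)/(k - 3)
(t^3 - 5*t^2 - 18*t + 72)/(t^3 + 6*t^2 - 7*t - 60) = (t - 6)/(t + 5)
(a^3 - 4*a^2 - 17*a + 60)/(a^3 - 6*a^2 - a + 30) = (a + 4)/(a + 2)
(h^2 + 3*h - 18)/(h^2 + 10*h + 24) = (h - 3)/(h + 4)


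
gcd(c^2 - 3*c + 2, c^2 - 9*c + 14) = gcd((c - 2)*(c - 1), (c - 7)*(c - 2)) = c - 2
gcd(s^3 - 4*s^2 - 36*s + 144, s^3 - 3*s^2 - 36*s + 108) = s^2 - 36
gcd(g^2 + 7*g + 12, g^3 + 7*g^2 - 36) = g + 3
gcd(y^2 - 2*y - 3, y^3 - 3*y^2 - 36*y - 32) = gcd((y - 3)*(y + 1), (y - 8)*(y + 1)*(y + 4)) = y + 1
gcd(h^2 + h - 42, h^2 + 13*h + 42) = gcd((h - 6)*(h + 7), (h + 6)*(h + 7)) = h + 7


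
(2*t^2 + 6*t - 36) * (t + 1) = 2*t^3 + 8*t^2 - 30*t - 36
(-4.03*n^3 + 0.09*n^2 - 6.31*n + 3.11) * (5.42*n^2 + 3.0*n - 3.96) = -21.8426*n^5 - 11.6022*n^4 - 17.9714*n^3 - 2.4302*n^2 + 34.3176*n - 12.3156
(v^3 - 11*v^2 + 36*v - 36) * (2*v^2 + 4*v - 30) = 2*v^5 - 18*v^4 - 2*v^3 + 402*v^2 - 1224*v + 1080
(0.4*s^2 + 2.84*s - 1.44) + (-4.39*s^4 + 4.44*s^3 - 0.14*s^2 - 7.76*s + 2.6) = -4.39*s^4 + 4.44*s^3 + 0.26*s^2 - 4.92*s + 1.16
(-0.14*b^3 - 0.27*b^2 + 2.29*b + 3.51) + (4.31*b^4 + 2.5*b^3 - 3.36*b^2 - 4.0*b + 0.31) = 4.31*b^4 + 2.36*b^3 - 3.63*b^2 - 1.71*b + 3.82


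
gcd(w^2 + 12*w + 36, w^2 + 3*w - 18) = w + 6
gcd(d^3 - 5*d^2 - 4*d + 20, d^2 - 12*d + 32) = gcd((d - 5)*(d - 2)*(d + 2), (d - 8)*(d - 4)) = 1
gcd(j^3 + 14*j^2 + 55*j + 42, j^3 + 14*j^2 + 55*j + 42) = j^3 + 14*j^2 + 55*j + 42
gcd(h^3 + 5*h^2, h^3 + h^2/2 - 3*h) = h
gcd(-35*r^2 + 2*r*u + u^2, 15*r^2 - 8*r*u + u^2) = 5*r - u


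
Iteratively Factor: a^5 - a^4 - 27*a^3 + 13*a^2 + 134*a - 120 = (a + 3)*(a^4 - 4*a^3 - 15*a^2 + 58*a - 40) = (a + 3)*(a + 4)*(a^3 - 8*a^2 + 17*a - 10) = (a - 1)*(a + 3)*(a + 4)*(a^2 - 7*a + 10) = (a - 5)*(a - 1)*(a + 3)*(a + 4)*(a - 2)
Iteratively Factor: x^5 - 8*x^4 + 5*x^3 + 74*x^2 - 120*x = (x - 4)*(x^4 - 4*x^3 - 11*x^2 + 30*x) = (x - 5)*(x - 4)*(x^3 + x^2 - 6*x) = x*(x - 5)*(x - 4)*(x^2 + x - 6) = x*(x - 5)*(x - 4)*(x + 3)*(x - 2)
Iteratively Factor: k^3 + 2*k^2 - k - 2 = (k + 2)*(k^2 - 1) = (k - 1)*(k + 2)*(k + 1)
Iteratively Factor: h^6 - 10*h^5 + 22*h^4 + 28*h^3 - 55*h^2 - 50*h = (h - 2)*(h^5 - 8*h^4 + 6*h^3 + 40*h^2 + 25*h) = (h - 2)*(h + 1)*(h^4 - 9*h^3 + 15*h^2 + 25*h) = h*(h - 2)*(h + 1)*(h^3 - 9*h^2 + 15*h + 25) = h*(h - 5)*(h - 2)*(h + 1)*(h^2 - 4*h - 5) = h*(h - 5)*(h - 2)*(h + 1)^2*(h - 5)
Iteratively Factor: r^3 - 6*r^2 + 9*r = (r - 3)*(r^2 - 3*r) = (r - 3)^2*(r)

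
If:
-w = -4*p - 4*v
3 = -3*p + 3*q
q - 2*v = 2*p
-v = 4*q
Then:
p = -9/7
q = -2/7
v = 8/7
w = -4/7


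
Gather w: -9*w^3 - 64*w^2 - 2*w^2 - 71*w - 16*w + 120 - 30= -9*w^3 - 66*w^2 - 87*w + 90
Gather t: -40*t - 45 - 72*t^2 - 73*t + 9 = -72*t^2 - 113*t - 36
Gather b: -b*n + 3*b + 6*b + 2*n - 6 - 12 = b*(9 - n) + 2*n - 18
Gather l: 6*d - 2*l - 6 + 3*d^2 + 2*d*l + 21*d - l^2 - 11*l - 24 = 3*d^2 + 27*d - l^2 + l*(2*d - 13) - 30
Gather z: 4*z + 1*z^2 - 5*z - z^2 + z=0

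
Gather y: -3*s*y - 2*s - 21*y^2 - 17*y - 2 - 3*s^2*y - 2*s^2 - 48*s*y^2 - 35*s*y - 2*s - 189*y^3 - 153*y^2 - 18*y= -2*s^2 - 4*s - 189*y^3 + y^2*(-48*s - 174) + y*(-3*s^2 - 38*s - 35) - 2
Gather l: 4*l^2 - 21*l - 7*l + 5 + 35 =4*l^2 - 28*l + 40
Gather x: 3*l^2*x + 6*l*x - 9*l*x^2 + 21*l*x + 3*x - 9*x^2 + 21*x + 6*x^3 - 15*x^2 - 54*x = 6*x^3 + x^2*(-9*l - 24) + x*(3*l^2 + 27*l - 30)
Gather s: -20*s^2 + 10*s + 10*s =-20*s^2 + 20*s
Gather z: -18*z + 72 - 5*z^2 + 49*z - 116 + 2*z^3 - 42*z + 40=2*z^3 - 5*z^2 - 11*z - 4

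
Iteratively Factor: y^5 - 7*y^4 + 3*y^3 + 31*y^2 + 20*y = (y - 4)*(y^4 - 3*y^3 - 9*y^2 - 5*y) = (y - 4)*(y + 1)*(y^3 - 4*y^2 - 5*y) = (y - 5)*(y - 4)*(y + 1)*(y^2 + y) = (y - 5)*(y - 4)*(y + 1)^2*(y)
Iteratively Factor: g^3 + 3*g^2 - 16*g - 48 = (g + 4)*(g^2 - g - 12) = (g + 3)*(g + 4)*(g - 4)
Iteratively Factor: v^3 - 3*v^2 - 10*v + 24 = (v - 4)*(v^2 + v - 6) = (v - 4)*(v + 3)*(v - 2)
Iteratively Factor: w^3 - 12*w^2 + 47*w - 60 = (w - 3)*(w^2 - 9*w + 20) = (w - 4)*(w - 3)*(w - 5)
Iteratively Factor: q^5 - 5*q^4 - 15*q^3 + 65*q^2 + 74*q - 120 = (q - 5)*(q^4 - 15*q^2 - 10*q + 24) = (q - 5)*(q + 3)*(q^3 - 3*q^2 - 6*q + 8) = (q - 5)*(q - 1)*(q + 3)*(q^2 - 2*q - 8) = (q - 5)*(q - 4)*(q - 1)*(q + 3)*(q + 2)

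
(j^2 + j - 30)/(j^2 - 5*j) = (j + 6)/j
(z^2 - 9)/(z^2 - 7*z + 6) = (z^2 - 9)/(z^2 - 7*z + 6)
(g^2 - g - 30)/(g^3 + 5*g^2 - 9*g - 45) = (g - 6)/(g^2 - 9)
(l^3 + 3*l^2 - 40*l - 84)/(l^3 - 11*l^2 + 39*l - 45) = (l^3 + 3*l^2 - 40*l - 84)/(l^3 - 11*l^2 + 39*l - 45)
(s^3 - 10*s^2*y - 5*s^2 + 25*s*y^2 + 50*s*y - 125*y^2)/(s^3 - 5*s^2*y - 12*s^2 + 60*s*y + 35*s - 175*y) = (s - 5*y)/(s - 7)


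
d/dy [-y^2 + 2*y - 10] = 2 - 2*y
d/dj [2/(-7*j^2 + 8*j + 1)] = 4*(7*j - 4)/(-7*j^2 + 8*j + 1)^2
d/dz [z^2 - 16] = 2*z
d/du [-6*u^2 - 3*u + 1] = -12*u - 3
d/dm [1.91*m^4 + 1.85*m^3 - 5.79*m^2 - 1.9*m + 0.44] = 7.64*m^3 + 5.55*m^2 - 11.58*m - 1.9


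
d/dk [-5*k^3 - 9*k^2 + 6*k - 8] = -15*k^2 - 18*k + 6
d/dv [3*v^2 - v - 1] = 6*v - 1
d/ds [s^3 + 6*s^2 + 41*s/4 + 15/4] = 3*s^2 + 12*s + 41/4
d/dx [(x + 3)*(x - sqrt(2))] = 2*x - sqrt(2) + 3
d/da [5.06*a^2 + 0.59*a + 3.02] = 10.12*a + 0.59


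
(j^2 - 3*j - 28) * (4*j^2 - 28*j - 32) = 4*j^4 - 40*j^3 - 60*j^2 + 880*j + 896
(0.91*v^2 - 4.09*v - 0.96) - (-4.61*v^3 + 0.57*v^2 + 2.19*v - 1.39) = 4.61*v^3 + 0.34*v^2 - 6.28*v + 0.43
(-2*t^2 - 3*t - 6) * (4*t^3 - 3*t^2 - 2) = -8*t^5 - 6*t^4 - 15*t^3 + 22*t^2 + 6*t + 12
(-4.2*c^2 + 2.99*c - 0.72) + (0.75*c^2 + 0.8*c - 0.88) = -3.45*c^2 + 3.79*c - 1.6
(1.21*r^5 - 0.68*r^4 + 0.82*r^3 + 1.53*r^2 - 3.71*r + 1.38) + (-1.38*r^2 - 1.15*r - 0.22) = 1.21*r^5 - 0.68*r^4 + 0.82*r^3 + 0.15*r^2 - 4.86*r + 1.16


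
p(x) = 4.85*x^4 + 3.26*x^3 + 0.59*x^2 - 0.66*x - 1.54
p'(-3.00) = -439.98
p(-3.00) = 310.58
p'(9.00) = 14944.74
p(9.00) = 34237.70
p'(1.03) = 32.13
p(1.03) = 7.43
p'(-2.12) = -144.05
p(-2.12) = 69.42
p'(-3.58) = -769.66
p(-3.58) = 655.47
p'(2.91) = 563.65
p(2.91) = 429.66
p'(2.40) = 326.69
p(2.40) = 206.25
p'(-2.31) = -190.33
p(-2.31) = 101.05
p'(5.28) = 3133.86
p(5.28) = 4260.73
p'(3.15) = 706.46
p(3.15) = 581.64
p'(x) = 19.4*x^3 + 9.78*x^2 + 1.18*x - 0.66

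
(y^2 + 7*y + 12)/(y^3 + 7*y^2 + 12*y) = 1/y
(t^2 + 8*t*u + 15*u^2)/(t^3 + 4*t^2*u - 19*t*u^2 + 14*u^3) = (t^2 + 8*t*u + 15*u^2)/(t^3 + 4*t^2*u - 19*t*u^2 + 14*u^3)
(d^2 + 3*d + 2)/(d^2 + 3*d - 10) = (d^2 + 3*d + 2)/(d^2 + 3*d - 10)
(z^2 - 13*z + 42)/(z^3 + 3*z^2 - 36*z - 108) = (z - 7)/(z^2 + 9*z + 18)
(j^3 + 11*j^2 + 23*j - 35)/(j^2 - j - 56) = (j^2 + 4*j - 5)/(j - 8)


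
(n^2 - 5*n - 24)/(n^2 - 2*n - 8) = (-n^2 + 5*n + 24)/(-n^2 + 2*n + 8)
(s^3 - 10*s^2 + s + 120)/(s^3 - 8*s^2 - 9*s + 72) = (s - 5)/(s - 3)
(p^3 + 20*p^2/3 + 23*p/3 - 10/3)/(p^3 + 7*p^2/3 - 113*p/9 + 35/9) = 3*(p + 2)/(3*p - 7)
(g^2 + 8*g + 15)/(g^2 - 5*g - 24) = (g + 5)/(g - 8)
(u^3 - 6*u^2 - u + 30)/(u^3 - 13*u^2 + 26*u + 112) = (u^2 - 8*u + 15)/(u^2 - 15*u + 56)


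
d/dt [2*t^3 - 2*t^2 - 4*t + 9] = 6*t^2 - 4*t - 4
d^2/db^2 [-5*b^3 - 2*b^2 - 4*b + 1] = -30*b - 4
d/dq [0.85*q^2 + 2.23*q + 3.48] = 1.7*q + 2.23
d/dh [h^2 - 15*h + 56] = 2*h - 15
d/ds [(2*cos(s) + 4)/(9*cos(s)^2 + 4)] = 2*(-9*sin(s)^2 + 36*cos(s) + 5)*sin(s)/(9*cos(s)^2 + 4)^2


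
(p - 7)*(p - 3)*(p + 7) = p^3 - 3*p^2 - 49*p + 147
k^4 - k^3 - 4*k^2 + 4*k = k*(k - 2)*(k - 1)*(k + 2)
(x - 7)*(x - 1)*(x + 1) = x^3 - 7*x^2 - x + 7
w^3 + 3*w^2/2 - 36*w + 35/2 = (w - 5)*(w - 1/2)*(w + 7)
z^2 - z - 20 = (z - 5)*(z + 4)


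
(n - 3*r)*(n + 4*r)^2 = n^3 + 5*n^2*r - 8*n*r^2 - 48*r^3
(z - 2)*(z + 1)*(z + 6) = z^3 + 5*z^2 - 8*z - 12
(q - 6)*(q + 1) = q^2 - 5*q - 6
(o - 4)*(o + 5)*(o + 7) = o^3 + 8*o^2 - 13*o - 140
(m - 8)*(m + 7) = m^2 - m - 56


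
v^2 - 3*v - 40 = (v - 8)*(v + 5)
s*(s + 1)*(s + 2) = s^3 + 3*s^2 + 2*s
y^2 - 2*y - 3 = (y - 3)*(y + 1)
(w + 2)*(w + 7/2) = w^2 + 11*w/2 + 7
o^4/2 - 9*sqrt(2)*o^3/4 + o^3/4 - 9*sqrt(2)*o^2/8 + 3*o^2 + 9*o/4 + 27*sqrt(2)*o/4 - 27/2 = (o/2 + 1)*(o - 3/2)*(o - 3*sqrt(2))*(o - 3*sqrt(2)/2)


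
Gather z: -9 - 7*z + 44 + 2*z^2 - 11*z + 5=2*z^2 - 18*z + 40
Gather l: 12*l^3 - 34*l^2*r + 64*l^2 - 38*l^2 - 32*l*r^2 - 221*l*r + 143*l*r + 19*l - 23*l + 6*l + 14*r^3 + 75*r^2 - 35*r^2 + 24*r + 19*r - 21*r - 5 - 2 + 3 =12*l^3 + l^2*(26 - 34*r) + l*(-32*r^2 - 78*r + 2) + 14*r^3 + 40*r^2 + 22*r - 4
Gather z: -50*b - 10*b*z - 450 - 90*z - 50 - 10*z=-50*b + z*(-10*b - 100) - 500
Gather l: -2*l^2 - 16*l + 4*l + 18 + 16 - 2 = -2*l^2 - 12*l + 32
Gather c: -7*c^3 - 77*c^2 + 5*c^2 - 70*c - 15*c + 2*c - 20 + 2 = -7*c^3 - 72*c^2 - 83*c - 18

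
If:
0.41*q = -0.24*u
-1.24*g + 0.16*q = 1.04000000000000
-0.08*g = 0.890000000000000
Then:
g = -11.12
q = -79.72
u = 136.19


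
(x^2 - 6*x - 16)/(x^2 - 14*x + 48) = (x + 2)/(x - 6)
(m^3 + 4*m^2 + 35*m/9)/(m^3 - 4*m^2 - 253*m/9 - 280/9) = m/(m - 8)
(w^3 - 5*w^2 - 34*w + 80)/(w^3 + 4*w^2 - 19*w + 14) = (w^2 - 3*w - 40)/(w^2 + 6*w - 7)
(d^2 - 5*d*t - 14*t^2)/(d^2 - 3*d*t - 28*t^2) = (d + 2*t)/(d + 4*t)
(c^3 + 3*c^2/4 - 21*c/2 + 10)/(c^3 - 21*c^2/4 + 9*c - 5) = (c + 4)/(c - 2)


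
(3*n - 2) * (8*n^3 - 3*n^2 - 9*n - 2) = 24*n^4 - 25*n^3 - 21*n^2 + 12*n + 4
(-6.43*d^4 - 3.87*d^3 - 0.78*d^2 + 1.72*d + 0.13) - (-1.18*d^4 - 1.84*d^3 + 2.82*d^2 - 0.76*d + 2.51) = -5.25*d^4 - 2.03*d^3 - 3.6*d^2 + 2.48*d - 2.38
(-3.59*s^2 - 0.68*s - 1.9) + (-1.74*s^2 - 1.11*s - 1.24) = -5.33*s^2 - 1.79*s - 3.14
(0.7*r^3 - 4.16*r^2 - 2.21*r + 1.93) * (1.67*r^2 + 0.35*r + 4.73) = 1.169*r^5 - 6.7022*r^4 - 1.8357*r^3 - 17.2272*r^2 - 9.7778*r + 9.1289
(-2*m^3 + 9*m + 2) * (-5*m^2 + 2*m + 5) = 10*m^5 - 4*m^4 - 55*m^3 + 8*m^2 + 49*m + 10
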